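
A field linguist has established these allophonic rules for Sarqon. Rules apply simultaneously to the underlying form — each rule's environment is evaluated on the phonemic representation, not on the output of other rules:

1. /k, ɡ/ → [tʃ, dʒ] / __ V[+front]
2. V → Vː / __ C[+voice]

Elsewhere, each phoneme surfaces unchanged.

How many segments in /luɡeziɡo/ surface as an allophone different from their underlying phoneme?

Segments that undergo a rule: /u/ → [uː] (rule 2); /ɡ/ → [dʒ] (rule 1); /e/ → [eː] (rule 2); /i/ → [iː] (rule 2).
All other segments surface unchanged.

4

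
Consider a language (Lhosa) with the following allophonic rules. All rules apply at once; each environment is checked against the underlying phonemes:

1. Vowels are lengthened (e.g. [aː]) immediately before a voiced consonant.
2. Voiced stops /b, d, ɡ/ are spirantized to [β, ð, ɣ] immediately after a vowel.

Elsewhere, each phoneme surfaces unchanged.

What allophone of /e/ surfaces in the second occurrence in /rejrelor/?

[eː]

/e/ — between /r/ and /l/, before a voiced consonant — surfaces as [eː] (rule 1).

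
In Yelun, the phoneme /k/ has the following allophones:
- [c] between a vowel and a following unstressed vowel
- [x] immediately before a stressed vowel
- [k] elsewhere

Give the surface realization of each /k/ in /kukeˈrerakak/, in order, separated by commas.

[k], [c], [c], [k]

Occurrence 1 (position 1): no conditioning environment matches → elsewhere allophone [k].
Occurrence 2 (position 3): between a vowel and a following unstressed vowel → [c].
Occurrence 3 (position 9): between a vowel and a following unstressed vowel → [c].
Occurrence 4 (position 11): no conditioning environment matches → elsewhere allophone [k].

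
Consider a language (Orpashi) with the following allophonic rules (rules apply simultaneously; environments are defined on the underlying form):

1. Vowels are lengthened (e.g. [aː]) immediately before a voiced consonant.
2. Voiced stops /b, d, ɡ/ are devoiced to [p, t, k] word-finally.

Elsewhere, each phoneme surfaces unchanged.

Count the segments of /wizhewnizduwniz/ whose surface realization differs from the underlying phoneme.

5

Segments that undergo a rule: /i/ → [iː] (rule 1); /e/ → [eː] (rule 1); /i/ → [iː] (rule 1); /u/ → [uː] (rule 1); /i/ → [iː] (rule 1).
All other segments surface unchanged.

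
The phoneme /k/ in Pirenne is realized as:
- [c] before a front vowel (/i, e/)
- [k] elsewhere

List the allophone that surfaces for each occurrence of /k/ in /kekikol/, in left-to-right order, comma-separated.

Occurrence 1 (position 1): before a front vowel → [c].
Occurrence 2 (position 3): before a front vowel → [c].
Occurrence 3 (position 5): no conditioning environment matches → elsewhere allophone [k].

[c], [c], [k]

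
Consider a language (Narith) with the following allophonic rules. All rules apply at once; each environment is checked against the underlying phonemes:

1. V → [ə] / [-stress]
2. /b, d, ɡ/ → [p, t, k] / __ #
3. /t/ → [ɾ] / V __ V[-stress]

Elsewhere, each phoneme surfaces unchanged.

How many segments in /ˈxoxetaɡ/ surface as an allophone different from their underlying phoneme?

4

Segments that undergo a rule: /e/ → [ə] (rule 1); /t/ → [ɾ] (rule 3); /a/ → [ə] (rule 1); /ɡ/ → [k] (rule 2).
All other segments surface unchanged.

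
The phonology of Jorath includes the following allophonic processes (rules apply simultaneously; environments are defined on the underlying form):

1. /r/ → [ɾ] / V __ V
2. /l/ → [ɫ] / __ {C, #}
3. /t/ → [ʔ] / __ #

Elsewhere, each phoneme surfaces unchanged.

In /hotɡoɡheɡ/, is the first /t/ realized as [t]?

Yes

/t/ — between /o/ and /ɡ/; rule 3 does not apply here → [t].
The actual realization is [t], which matches [t].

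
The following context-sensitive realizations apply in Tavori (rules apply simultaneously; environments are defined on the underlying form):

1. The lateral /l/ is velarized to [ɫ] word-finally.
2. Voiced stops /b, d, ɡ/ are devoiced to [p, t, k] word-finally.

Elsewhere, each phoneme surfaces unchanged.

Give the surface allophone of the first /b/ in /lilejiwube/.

[b]

/b/ (between /u/ and /e/) is in the target of rule 2 but the environment (word-finally) is not met → [b].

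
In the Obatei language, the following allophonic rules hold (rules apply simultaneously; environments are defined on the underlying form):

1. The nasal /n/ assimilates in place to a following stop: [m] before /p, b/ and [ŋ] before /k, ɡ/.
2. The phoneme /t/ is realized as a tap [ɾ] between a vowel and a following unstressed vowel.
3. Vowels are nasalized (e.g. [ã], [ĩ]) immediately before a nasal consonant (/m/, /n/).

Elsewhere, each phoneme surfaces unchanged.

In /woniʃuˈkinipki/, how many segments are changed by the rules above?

2

Segments that undergo a rule: /o/ → [õ] (rule 3); /i/ → [ĩ] (rule 3).
All other segments surface unchanged.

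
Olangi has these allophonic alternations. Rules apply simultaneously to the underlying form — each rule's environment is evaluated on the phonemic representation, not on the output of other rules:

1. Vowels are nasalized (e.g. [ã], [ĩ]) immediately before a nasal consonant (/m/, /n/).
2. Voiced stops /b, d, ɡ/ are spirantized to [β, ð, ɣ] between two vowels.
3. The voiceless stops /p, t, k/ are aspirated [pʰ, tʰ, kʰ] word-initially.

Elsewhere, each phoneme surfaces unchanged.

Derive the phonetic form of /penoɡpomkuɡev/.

[pʰẽnoɡpõmkuɣev]

Rule 3 applies to /p/ (word-initial: word-initially) → [pʰ].
/e/ (between /p/ and /n/): before a nasal consonant, so rule 1 applies → [ẽ].
/n/ stays [n].
/o/ (between /n/ and /ɡ/) is in the target of rule 1 but the environment (before a nasal consonant) is not met → [o].
/ɡ/ — between /o/ and /p/; rule 2 does not apply here → [ɡ].
/p/ (between /ɡ/ and /o/) fails the environment for rule 3, so it stays [p].
Rule 1 applies to /o/ (between /p/ and /m/: before a nasal consonant) → [õ].
/m/ (between /o/ and /k/): no rule targets it → [m].
/k/ (between /m/ and /u/) fails the environment for rule 3, so it stays [k].
/u/ — between /k/ and /ɡ/; rule 1 does not apply here → [u].
Rule 2 applies to /ɡ/ (between /u/ and /e/: between two vowels) → [ɣ].
/e/ (between /ɡ/ and /v/) is in the target of rule 1 but the environment (before a nasal consonant) is not met → [e].
/v/ (word-final) is unaffected → [v].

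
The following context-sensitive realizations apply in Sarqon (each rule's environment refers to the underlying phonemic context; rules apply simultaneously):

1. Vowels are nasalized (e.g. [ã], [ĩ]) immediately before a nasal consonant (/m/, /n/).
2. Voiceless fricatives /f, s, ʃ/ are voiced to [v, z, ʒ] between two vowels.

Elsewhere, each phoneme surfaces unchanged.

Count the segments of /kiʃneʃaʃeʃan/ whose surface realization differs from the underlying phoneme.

4

Segments that undergo a rule: /ʃ/ → [ʒ] (rule 2); /ʃ/ → [ʒ] (rule 2); /ʃ/ → [ʒ] (rule 2); /a/ → [ã] (rule 1).
All other segments surface unchanged.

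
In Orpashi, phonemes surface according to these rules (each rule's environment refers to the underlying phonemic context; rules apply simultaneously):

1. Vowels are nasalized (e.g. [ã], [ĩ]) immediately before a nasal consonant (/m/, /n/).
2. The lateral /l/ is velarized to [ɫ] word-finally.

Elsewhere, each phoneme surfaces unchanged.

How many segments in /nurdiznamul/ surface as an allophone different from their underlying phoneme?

Segments that undergo a rule: /a/ → [ã] (rule 1); /l/ → [ɫ] (rule 2).
All other segments surface unchanged.

2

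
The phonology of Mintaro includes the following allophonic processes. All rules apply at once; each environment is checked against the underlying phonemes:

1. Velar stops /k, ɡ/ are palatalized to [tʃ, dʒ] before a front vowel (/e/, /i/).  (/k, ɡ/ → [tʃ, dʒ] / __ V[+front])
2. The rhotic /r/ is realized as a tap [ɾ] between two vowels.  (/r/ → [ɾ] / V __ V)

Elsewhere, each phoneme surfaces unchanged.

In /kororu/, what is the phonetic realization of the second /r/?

[ɾ]

/r/ (between /o/ and /u/) occurs between two vowels → [ɾ] by rule 2.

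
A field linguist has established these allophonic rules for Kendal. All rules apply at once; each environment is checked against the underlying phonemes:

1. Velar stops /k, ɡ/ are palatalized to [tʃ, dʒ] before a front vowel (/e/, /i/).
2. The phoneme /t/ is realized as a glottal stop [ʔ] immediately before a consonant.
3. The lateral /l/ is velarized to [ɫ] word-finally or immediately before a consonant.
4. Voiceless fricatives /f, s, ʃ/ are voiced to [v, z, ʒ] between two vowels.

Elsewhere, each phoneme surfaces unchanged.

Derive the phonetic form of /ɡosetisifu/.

/ɡ/ (word-initial): rule 1 targets it, but not before a front vowel → unchanged [ɡ].
/o/ — not in any rule's target class → [o].
/s/ (between /o/ and /e/) occurs between two vowels → [z] by rule 4.
/e/ stays [e].
/t/ — between /e/ and /i/; rule 2 does not apply here → [t].
/i/ (between /t/ and /s/) is unaffected → [i].
Rule 4 applies to /s/ (between /i/ and /i/: between two vowels) → [z].
/i/ (between /s/ and /f/) is unaffected → [i].
/f/ — between /i/ and /u/, between two vowels — surfaces as [v] (rule 4).
/u/ stays [u].

[ɡozetizivu]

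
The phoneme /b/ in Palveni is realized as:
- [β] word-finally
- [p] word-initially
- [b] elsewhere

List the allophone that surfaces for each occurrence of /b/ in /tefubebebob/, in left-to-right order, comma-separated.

Occurrence 1 (position 5): no conditioning environment matches → elsewhere allophone [b].
Occurrence 2 (position 7): no conditioning environment matches → elsewhere allophone [b].
Occurrence 3 (position 9): no conditioning environment matches → elsewhere allophone [b].
Occurrence 4 (position 11): word-finally → [β].

[b], [b], [b], [β]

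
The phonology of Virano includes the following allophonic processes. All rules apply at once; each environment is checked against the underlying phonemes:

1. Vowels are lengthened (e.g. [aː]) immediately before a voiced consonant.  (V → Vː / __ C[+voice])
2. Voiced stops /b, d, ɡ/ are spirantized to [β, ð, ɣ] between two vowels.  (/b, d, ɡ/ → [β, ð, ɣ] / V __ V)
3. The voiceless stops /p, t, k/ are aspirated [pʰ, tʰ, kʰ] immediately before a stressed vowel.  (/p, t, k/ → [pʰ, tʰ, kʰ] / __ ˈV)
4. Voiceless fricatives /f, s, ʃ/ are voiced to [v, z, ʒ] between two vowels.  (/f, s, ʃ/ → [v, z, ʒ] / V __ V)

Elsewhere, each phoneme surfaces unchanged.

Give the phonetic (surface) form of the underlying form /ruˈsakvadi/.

/r/ (word-initial): no rule targets it → [r].
/u/ (between /r/ and /s/) fails the environment for rule 1, so it stays [u].
/s/ (between /u/ and /a/) occurs between two vowels → [z] by rule 4.
/a/ — between /s/ and /k/; rule 1 does not apply here → [a].
/k/ (between /a/ and /v/) is in the target of rule 3 but the environment (immediately before a stressed vowel) is not met → [k].
/v/ (between /k/ and /a/) is unaffected → [v].
/a/ (between /v/ and /d/): before a voiced consonant, so rule 1 applies → [aː].
/d/ meets the environment for rule 2 (between two vowels) → [ð].
/i/ (word-final) fails the environment for rule 1, so it stays [i].

[ruˈzakvaːði]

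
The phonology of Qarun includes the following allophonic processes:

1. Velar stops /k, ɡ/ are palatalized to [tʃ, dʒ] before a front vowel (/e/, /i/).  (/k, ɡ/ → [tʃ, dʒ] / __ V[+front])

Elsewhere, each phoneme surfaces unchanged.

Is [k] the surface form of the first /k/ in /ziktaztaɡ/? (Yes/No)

Yes

/k/ (between /i/ and /t/) fails the environment for rule 1, so it stays [k].
The actual realization is [k], which matches [k].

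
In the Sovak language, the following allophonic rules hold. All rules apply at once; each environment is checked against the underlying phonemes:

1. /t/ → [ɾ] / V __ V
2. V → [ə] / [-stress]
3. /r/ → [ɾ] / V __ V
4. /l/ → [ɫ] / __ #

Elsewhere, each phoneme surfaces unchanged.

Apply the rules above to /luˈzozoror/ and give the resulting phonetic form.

[ləˈzozəɾər]

/l/ — word-initial; rule 4 does not apply here → [l].
/u/ (between /l/ and /z/) occurs in an unstressed syllable → [ə] by rule 2.
/z/ stays [z].
/o/ (between /z/ and /z/): rule 2 targets it, but not in an unstressed syllable → unchanged [o].
/z/ (between /o/ and /o/): no rule targets it → [z].
/o/ meets the environment for rule 2 (in an unstressed syllable) → [ə].
/r/ (between /o/ and /o/): between two vowels, so rule 3 applies → [ɾ].
/o/ — between /r/ and /r/, in an unstressed syllable — surfaces as [ə] (rule 2).
/r/ — word-final; rule 3 does not apply here → [r].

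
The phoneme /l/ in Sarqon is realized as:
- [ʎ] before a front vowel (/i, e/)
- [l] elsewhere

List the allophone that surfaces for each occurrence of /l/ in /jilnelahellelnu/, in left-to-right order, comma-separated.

[l], [l], [l], [ʎ], [l]

Occurrence 1 (position 3): no conditioning environment matches → elsewhere allophone [l].
Occurrence 2 (position 6): no conditioning environment matches → elsewhere allophone [l].
Occurrence 3 (position 10): no conditioning environment matches → elsewhere allophone [l].
Occurrence 4 (position 11): before a front vowel (/i, e/) → [ʎ].
Occurrence 5 (position 13): no conditioning environment matches → elsewhere allophone [l].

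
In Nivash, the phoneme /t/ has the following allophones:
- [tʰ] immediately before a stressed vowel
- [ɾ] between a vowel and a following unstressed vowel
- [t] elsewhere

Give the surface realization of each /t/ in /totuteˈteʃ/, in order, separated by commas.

[t], [ɾ], [ɾ], [tʰ]

Occurrence 1 (position 1): no conditioning environment matches → elsewhere allophone [t].
Occurrence 2 (position 3): between a vowel and an unstressed vowel → [ɾ].
Occurrence 3 (position 5): between a vowel and an unstressed vowel → [ɾ].
Occurrence 4 (position 7): immediately before a stressed vowel → [tʰ].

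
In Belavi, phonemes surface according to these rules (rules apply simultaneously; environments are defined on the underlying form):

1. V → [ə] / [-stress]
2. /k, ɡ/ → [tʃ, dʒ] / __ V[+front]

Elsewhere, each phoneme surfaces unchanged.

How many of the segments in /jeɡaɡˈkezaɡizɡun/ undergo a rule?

7

Segments that undergo a rule: /e/ → [ə] (rule 1); /a/ → [ə] (rule 1); /k/ → [tʃ] (rule 2); /a/ → [ə] (rule 1); /ɡ/ → [dʒ] (rule 2); /i/ → [ə] (rule 1); /u/ → [ə] (rule 1).
All other segments surface unchanged.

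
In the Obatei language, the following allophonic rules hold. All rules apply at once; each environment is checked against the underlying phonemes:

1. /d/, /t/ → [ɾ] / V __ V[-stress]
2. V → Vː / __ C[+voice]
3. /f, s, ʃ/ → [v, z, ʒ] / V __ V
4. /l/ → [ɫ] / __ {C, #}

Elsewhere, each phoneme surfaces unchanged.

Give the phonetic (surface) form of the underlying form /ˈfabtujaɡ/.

/f/ (word-initial): rule 3 targets it, but not between two vowels → unchanged [f].
/a/ meets the environment for rule 2 (before a voiced consonant) → [aː].
/b/ stays [b].
/t/ (between /b/ and /u/) is in the target of rule 1 but the environment (between a vowel and a following unstressed vowel) is not met → [t].
/u/ (between /t/ and /j/): before a voiced consonant, so rule 2 applies → [uː].
/j/ — not in any rule's target class → [j].
/a/ (between /j/ and /ɡ/): before a voiced consonant, so rule 2 applies → [aː].
/ɡ/ (word-final): no rule targets it → [ɡ].

[ˈfaːbtuːjaːɡ]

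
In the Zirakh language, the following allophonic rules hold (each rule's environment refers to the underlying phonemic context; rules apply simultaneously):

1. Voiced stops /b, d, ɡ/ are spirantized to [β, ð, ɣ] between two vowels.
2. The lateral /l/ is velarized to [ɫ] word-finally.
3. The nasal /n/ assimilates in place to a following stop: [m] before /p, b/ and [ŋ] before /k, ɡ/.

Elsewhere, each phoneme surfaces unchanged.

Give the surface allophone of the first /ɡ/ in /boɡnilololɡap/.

[ɡ]

/ɡ/ — between /o/ and /n/; rule 1 does not apply here → [ɡ].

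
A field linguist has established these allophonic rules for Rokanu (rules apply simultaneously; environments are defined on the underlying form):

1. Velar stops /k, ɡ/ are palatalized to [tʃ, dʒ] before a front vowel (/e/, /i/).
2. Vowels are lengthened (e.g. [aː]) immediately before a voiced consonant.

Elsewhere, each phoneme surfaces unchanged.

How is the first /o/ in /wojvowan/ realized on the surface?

/o/ meets the environment for rule 2 (before a voiced consonant) → [oː].

[oː]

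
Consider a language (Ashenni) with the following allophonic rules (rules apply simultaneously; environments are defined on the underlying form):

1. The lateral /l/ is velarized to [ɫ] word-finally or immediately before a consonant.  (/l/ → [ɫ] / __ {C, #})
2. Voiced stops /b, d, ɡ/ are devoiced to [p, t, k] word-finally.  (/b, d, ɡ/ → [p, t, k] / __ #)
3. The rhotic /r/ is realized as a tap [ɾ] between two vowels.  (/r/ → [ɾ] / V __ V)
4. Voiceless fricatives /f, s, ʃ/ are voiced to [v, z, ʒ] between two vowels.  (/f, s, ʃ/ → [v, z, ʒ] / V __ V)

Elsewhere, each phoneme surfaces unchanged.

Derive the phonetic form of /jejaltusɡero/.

[jejaɫtusɡeɾo]

/j/ stays [j].
/e/ — not in any rule's target class → [e].
/j/ (between /e/ and /a/) is unaffected → [j].
/a/ (between /j/ and /l/): no rule targets it → [a].
/l/ meets the environment for rule 1 (word-finally or immediately before a consonant) → [ɫ].
/t/ (between /l/ and /u/): no rule targets it → [t].
/u/ (between /t/ and /s/) is unaffected → [u].
/s/ (between /u/ and /ɡ/): rule 4 targets it, but not between two vowels → unchanged [s].
/ɡ/ (between /s/ and /e/): rule 2 targets it, but not word-finally → unchanged [ɡ].
/e/ (between /ɡ/ and /r/): no rule targets it → [e].
/r/ meets the environment for rule 3 (between two vowels) → [ɾ].
/o/ — not in any rule's target class → [o].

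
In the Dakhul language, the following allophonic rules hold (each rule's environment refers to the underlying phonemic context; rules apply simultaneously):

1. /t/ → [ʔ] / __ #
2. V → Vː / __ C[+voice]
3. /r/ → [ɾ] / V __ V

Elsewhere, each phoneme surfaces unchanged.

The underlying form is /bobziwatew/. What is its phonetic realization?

/b/ (word-initial) is unaffected → [b].
Rule 2 applies to /o/ (between /b/ and /b/: before a voiced consonant) → [oː].
/b/ stays [b].
/z/ — not in any rule's target class → [z].
/i/ (between /z/ and /w/) occurs before a voiced consonant → [iː] by rule 2.
/w/ stays [w].
/a/ (between /w/ and /t/): rule 2 targets it, but not before a voiced consonant → unchanged [a].
/t/ (between /a/ and /e/): rule 1 targets it, but not word-finally → unchanged [t].
/e/ — between /t/ and /w/, before a voiced consonant — surfaces as [eː] (rule 2).
/w/ (word-final) is unaffected → [w].

[boːbziːwateːw]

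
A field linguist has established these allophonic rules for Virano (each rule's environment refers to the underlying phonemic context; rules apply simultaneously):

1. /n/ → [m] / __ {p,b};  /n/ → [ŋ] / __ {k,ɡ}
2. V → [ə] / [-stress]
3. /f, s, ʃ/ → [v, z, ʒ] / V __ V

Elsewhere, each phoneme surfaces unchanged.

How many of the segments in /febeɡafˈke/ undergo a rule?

3

Segments that undergo a rule: /e/ → [ə] (rule 2); /e/ → [ə] (rule 2); /a/ → [ə] (rule 2).
All other segments surface unchanged.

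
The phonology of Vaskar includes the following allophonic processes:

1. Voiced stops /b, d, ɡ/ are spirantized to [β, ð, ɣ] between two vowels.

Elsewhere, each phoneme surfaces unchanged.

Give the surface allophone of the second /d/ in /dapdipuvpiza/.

[d]

/d/ (between /p/ and /i/) fails the environment for rule 1, so it stays [d].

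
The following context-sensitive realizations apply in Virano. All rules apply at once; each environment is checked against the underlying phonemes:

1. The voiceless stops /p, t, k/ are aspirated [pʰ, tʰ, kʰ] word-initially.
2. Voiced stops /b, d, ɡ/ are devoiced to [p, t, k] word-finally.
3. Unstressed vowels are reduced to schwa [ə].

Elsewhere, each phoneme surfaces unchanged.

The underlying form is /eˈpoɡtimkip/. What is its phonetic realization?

[əˈpoɡtəmkəp]

/e/ — word-initial, in an unstressed syllable — surfaces as [ə] (rule 3).
/p/ (between /e/ and /o/) fails the environment for rule 1, so it stays [p].
/o/ (between /p/ and /ɡ/) fails the environment for rule 3, so it stays [o].
/ɡ/ (between /o/ and /t/) is in the target of rule 2 but the environment (word-finally) is not met → [ɡ].
/t/ — between /ɡ/ and /i/; rule 1 does not apply here → [t].
/i/ meets the environment for rule 3 (in an unstressed syllable) → [ə].
/m/ (between /i/ and /k/) is unaffected → [m].
/k/ (between /m/ and /i/): rule 1 targets it, but not word-initially → unchanged [k].
/i/ (between /k/ and /p/) occurs in an unstressed syllable → [ə] by rule 3.
/p/ (word-final): rule 1 targets it, but not word-initially → unchanged [p].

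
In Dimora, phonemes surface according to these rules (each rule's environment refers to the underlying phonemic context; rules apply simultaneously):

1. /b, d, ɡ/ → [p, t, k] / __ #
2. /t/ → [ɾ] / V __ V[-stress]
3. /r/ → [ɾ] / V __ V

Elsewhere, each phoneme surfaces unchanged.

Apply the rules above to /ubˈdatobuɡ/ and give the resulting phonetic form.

/u/ (word-initial) is unaffected → [u].
/b/ (between /u/ and /d/) is in the target of rule 1 but the environment (word-finally) is not met → [b].
/d/ (between /b/ and /a/) fails the environment for rule 1, so it stays [d].
/a/ stays [a].
/t/ (between /a/ and /o/) occurs between a vowel and a following unstressed vowel → [ɾ] by rule 2.
/o/ — not in any rule's target class → [o].
/b/ (between /o/ and /u/) is in the target of rule 1 but the environment (word-finally) is not met → [b].
/u/ (between /b/ and /ɡ/) is unaffected → [u].
Rule 1 applies to /ɡ/ (word-final: word-finally) → [k].

[ubˈdaɾobuk]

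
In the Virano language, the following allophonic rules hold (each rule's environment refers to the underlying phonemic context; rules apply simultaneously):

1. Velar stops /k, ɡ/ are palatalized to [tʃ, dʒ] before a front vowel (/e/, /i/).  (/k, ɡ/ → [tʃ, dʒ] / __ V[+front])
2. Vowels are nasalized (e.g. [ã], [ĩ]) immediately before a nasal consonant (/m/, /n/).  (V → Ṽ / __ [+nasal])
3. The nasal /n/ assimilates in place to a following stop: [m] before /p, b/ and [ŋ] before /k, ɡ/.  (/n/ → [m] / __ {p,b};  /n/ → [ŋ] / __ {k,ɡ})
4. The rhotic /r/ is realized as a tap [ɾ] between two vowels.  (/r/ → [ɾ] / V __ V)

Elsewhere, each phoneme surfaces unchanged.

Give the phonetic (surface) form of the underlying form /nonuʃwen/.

[nõnuʃwẽn]

/n/ — word-initial; rule 3 does not apply here → [n].
/o/ meets the environment for rule 2 (before a nasal consonant) → [õ].
/n/ (between /o/ and /u/): rule 3 targets it, but not before a labial or velar stop → unchanged [n].
/u/ (between /n/ and /ʃ/) is in the target of rule 2 but the environment (before a nasal consonant) is not met → [u].
/ʃ/ stays [ʃ].
/w/ stays [w].
/e/ meets the environment for rule 2 (before a nasal consonant) → [ẽ].
/n/ — word-final; rule 3 does not apply here → [n].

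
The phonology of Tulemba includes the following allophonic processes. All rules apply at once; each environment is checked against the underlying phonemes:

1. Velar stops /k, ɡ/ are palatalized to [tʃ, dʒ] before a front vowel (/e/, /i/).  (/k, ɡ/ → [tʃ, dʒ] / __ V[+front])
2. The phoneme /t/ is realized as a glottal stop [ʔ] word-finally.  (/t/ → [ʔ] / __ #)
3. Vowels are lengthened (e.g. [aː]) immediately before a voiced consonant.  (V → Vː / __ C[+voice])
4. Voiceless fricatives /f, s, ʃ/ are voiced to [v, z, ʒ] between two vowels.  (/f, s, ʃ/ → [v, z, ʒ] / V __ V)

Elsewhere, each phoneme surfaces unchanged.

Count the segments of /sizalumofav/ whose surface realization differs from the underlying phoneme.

Segments that undergo a rule: /i/ → [iː] (rule 3); /a/ → [aː] (rule 3); /u/ → [uː] (rule 3); /f/ → [v] (rule 4); /a/ → [aː] (rule 3).
All other segments surface unchanged.

5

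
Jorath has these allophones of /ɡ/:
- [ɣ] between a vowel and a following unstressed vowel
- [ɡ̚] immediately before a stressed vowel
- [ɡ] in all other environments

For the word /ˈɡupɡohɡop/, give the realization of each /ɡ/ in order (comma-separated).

Occurrence 1 (position 1): immediately before a stressed vowel → [ɡ̚].
Occurrence 2 (position 4): no conditioning environment matches → elsewhere allophone [ɡ].
Occurrence 3 (position 7): no conditioning environment matches → elsewhere allophone [ɡ].

[ɡ̚], [ɡ], [ɡ]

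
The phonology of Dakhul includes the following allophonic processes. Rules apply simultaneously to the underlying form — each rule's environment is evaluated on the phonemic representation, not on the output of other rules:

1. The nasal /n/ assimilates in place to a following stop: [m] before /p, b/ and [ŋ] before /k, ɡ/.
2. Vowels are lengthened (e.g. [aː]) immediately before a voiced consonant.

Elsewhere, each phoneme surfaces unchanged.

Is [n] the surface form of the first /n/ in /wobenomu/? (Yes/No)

/n/ — between /e/ and /o/; rule 1 does not apply here → [n].
The actual realization is [n], which matches [n].

Yes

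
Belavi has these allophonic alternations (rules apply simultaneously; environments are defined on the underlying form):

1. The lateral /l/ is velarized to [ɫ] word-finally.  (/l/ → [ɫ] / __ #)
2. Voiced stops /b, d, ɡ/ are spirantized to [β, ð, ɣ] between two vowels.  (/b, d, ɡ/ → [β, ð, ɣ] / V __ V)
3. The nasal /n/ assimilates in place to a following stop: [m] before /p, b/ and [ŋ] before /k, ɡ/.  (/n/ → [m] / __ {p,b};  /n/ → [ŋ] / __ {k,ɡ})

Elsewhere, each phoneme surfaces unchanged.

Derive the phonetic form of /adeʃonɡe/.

/a/ (word-initial): no rule targets it → [a].
/d/ meets the environment for rule 2 (between two vowels) → [ð].
/e/ — not in any rule's target class → [e].
/ʃ/ stays [ʃ].
/o/ (between /ʃ/ and /n/) is unaffected → [o].
Rule 3 applies to /n/ (between /o/ and /ɡ/: before a labial or velar stop) → [ŋ].
/ɡ/ (between /n/ and /e/): rule 2 targets it, but not between two vowels → unchanged [ɡ].
/e/ (word-final) is unaffected → [e].

[aðeʃoŋɡe]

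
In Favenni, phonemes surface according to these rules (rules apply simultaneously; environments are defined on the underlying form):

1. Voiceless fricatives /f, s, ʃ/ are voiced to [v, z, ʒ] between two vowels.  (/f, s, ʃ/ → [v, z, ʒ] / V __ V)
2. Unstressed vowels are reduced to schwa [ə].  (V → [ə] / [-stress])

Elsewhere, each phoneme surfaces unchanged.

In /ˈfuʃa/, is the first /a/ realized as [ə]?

/a/ meets the environment for rule 2 (in an unstressed syllable) → [ə].
The actual realization is [ə], which matches [ə].

Yes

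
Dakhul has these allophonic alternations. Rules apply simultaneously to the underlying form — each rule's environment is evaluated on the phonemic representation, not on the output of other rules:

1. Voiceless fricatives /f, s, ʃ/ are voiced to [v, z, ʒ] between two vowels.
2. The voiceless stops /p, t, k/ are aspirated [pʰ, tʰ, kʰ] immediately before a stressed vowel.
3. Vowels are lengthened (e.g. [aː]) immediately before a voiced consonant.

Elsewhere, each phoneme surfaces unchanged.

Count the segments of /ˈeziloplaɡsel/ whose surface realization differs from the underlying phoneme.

Segments that undergo a rule: /e/ → [eː] (rule 3); /i/ → [iː] (rule 3); /a/ → [aː] (rule 3); /e/ → [eː] (rule 3).
All other segments surface unchanged.

4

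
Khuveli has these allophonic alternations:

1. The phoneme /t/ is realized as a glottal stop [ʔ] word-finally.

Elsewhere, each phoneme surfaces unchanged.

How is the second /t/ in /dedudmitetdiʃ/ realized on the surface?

/t/ — between /e/ and /d/; rule 1 does not apply here → [t].

[t]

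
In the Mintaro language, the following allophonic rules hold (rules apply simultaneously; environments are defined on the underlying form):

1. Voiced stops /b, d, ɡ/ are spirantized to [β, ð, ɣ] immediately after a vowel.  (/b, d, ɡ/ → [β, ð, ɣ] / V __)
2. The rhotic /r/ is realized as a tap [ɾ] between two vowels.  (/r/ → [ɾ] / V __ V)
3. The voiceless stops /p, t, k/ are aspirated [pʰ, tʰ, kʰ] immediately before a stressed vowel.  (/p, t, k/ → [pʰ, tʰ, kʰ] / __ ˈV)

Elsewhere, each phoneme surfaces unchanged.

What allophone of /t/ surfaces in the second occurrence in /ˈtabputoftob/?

/t/ (between /u/ and /o/): rule 3 targets it, but not immediately before a stressed vowel → unchanged [t].

[t]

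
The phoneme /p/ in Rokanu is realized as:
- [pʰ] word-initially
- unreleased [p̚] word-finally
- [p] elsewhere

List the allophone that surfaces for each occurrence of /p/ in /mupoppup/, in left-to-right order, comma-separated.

Occurrence 1 (position 3): no conditioning environment matches → elsewhere allophone [p].
Occurrence 2 (position 5): no conditioning environment matches → elsewhere allophone [p].
Occurrence 3 (position 6): no conditioning environment matches → elsewhere allophone [p].
Occurrence 4 (position 8): word-finally → [p̚].

[p], [p], [p], [p̚]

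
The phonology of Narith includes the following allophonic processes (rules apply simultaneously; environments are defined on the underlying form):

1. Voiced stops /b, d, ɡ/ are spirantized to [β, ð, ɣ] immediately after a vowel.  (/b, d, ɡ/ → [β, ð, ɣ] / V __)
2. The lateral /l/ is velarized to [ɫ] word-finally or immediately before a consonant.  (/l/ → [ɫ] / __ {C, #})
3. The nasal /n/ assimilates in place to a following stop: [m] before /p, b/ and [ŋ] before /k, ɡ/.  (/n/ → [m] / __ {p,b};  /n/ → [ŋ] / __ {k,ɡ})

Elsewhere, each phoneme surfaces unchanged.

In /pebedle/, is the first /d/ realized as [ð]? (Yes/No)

/d/ meets the environment for rule 1 (immediately after a vowel) → [ð].
The actual realization is [ð], which matches [ð].

Yes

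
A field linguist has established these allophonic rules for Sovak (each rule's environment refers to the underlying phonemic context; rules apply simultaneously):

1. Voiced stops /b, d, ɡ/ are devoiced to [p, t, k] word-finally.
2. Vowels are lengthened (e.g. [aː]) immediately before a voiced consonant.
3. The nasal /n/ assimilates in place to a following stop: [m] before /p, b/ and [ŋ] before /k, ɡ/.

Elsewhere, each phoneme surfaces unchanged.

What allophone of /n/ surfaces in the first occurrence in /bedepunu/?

[n]

/n/ (between /u/ and /u/) fails the environment for rule 3, so it stays [n].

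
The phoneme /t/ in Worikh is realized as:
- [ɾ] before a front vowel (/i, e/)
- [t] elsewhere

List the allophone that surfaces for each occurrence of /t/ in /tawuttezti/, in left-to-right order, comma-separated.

Occurrence 1 (position 1): no conditioning environment matches → elsewhere allophone [t].
Occurrence 2 (position 5): no conditioning environment matches → elsewhere allophone [t].
Occurrence 3 (position 6): before a front vowel (/i, e/) → [ɾ].
Occurrence 4 (position 9): before a front vowel (/i, e/) → [ɾ].

[t], [t], [ɾ], [ɾ]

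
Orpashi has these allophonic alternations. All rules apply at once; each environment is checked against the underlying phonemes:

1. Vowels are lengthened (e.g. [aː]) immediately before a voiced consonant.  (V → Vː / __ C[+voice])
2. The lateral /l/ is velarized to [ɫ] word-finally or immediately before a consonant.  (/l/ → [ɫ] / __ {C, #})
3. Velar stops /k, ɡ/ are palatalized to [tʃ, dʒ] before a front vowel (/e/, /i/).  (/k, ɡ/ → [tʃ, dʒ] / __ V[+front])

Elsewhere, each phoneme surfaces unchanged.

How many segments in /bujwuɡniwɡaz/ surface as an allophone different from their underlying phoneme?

Segments that undergo a rule: /u/ → [uː] (rule 1); /u/ → [uː] (rule 1); /i/ → [iː] (rule 1); /a/ → [aː] (rule 1).
All other segments surface unchanged.

4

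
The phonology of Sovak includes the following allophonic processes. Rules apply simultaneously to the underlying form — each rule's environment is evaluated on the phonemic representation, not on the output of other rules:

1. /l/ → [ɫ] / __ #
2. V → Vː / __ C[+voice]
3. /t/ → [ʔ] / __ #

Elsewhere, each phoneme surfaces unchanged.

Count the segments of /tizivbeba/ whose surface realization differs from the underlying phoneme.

3

Segments that undergo a rule: /i/ → [iː] (rule 2); /i/ → [iː] (rule 2); /e/ → [eː] (rule 2).
All other segments surface unchanged.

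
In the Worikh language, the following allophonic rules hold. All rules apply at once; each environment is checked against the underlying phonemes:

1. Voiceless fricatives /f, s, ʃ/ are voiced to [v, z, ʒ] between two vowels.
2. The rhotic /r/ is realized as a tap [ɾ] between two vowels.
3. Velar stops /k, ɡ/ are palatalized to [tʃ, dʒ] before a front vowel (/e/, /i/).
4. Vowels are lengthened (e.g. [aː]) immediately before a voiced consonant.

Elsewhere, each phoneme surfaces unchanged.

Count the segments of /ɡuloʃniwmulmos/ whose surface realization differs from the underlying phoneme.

3

Segments that undergo a rule: /u/ → [uː] (rule 4); /i/ → [iː] (rule 4); /u/ → [uː] (rule 4).
All other segments surface unchanged.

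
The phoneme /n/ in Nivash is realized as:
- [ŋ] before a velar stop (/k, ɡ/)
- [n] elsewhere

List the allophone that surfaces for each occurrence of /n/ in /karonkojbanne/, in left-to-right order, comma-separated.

[ŋ], [n], [n]

Occurrence 1 (position 5): before a velar stop → [ŋ].
Occurrence 2 (position 11): no conditioning environment matches → elsewhere allophone [n].
Occurrence 3 (position 12): no conditioning environment matches → elsewhere allophone [n].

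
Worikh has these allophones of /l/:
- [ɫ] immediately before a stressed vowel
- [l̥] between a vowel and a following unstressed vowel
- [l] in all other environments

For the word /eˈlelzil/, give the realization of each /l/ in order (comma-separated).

[ɫ], [l], [l]

Occurrence 1 (position 2): immediately before a stressed vowel → [ɫ].
Occurrence 2 (position 4): no conditioning environment matches → elsewhere allophone [l].
Occurrence 3 (position 7): no conditioning environment matches → elsewhere allophone [l].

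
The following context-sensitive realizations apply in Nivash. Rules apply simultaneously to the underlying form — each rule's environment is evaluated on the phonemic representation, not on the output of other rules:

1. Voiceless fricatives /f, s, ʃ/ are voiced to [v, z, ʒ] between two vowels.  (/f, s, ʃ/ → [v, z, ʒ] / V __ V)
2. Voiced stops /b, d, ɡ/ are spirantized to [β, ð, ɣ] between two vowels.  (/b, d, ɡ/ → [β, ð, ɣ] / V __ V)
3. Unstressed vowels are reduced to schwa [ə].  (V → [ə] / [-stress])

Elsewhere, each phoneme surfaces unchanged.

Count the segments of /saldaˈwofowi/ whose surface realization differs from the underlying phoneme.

Segments that undergo a rule: /a/ → [ə] (rule 3); /a/ → [ə] (rule 3); /f/ → [v] (rule 1); /o/ → [ə] (rule 3); /i/ → [ə] (rule 3).
All other segments surface unchanged.

5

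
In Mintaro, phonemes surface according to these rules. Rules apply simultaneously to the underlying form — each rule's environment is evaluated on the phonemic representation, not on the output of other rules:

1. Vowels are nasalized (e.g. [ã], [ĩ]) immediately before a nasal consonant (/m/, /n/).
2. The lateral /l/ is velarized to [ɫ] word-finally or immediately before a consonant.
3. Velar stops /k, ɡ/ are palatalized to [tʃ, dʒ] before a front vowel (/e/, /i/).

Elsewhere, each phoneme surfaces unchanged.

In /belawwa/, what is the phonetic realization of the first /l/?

[l]

/l/ (between /e/ and /a/) is in the target of rule 2 but the environment (word-finally or immediately before a consonant) is not met → [l].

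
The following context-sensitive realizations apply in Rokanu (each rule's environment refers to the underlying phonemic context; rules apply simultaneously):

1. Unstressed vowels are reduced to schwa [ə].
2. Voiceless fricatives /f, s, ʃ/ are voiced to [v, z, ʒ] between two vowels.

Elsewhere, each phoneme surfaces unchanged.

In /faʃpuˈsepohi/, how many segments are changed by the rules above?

Segments that undergo a rule: /a/ → [ə] (rule 1); /u/ → [ə] (rule 1); /s/ → [z] (rule 2); /o/ → [ə] (rule 1); /i/ → [ə] (rule 1).
All other segments surface unchanged.

5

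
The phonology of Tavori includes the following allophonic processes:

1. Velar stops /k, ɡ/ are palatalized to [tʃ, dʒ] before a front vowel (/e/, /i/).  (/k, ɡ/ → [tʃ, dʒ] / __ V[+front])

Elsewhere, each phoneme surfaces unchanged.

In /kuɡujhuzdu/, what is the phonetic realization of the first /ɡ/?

[ɡ]

/ɡ/ — between /u/ and /u/; rule 1 does not apply here → [ɡ].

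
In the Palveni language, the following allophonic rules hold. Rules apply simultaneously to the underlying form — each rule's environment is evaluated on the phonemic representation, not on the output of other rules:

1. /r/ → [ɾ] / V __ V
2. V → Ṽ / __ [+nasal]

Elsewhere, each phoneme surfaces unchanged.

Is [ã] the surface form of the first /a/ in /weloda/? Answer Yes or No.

/a/ (word-final) fails the environment for rule 2, so it stays [a].
The actual realization is [a], not [ã].

No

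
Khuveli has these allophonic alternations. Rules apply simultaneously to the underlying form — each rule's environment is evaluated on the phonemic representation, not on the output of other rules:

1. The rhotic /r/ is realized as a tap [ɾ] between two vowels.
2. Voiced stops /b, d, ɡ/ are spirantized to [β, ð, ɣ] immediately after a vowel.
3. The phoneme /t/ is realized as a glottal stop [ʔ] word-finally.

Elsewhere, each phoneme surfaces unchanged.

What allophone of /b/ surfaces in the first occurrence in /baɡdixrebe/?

[b]

/b/ (word-initial) fails the environment for rule 2, so it stays [b].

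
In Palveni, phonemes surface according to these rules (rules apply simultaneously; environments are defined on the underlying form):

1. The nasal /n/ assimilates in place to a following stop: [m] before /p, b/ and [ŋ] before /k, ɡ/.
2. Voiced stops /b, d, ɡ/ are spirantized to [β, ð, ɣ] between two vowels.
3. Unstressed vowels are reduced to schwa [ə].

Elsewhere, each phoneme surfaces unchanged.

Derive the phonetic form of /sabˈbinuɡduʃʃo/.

[səbˈbinəɡdəʃʃə]

/a/ (between /s/ and /b/) occurs in an unstressed syllable → [ə] by rule 3.
/b/ (between /a/ and /b/): rule 2 targets it, but not between two vowels → unchanged [b].
/b/ (between /b/ and /i/): rule 2 targets it, but not between two vowels → unchanged [b].
/i/ — between /b/ and /n/; rule 3 does not apply here → [i].
/n/ (between /i/ and /u/) is in the target of rule 1 but the environment (before a labial or velar stop) is not met → [n].
Rule 3 applies to /u/ (between /n/ and /ɡ/: in an unstressed syllable) → [ə].
/ɡ/ (between /u/ and /d/) is in the target of rule 2 but the environment (between two vowels) is not met → [ɡ].
/d/ (between /ɡ/ and /u/) is in the target of rule 2 but the environment (between two vowels) is not met → [d].
/u/ — between /d/ and /ʃ/, in an unstressed syllable — surfaces as [ə] (rule 3).
/o/ (word-final) occurs in an unstressed syllable → [ə] by rule 3.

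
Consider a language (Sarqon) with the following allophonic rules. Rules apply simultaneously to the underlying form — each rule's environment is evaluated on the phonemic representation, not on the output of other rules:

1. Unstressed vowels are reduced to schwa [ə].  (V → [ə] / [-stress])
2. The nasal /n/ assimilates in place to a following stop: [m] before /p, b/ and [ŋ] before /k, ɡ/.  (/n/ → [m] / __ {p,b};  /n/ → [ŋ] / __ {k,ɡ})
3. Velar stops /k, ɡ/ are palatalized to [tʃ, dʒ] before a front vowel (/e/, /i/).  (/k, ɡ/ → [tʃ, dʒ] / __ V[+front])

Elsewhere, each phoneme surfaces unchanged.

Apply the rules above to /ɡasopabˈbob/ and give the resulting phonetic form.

/ɡ/ (word-initial) is in the target of rule 3 but the environment (before a front vowel) is not met → [ɡ].
/a/ (between /ɡ/ and /s/) occurs in an unstressed syllable → [ə] by rule 1.
/s/ — not in any rule's target class → [s].
/o/ (between /s/ and /p/) occurs in an unstressed syllable → [ə] by rule 1.
/p/ (between /o/ and /a/): no rule targets it → [p].
/a/ — between /p/ and /b/, in an unstressed syllable — surfaces as [ə] (rule 1).
/b/ (between /a/ and /b/): no rule targets it → [b].
/b/ — not in any rule's target class → [b].
/o/ — between /b/ and /b/; rule 1 does not apply here → [o].
/b/ (word-final) is unaffected → [b].

[ɡəsəpəbˈbob]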